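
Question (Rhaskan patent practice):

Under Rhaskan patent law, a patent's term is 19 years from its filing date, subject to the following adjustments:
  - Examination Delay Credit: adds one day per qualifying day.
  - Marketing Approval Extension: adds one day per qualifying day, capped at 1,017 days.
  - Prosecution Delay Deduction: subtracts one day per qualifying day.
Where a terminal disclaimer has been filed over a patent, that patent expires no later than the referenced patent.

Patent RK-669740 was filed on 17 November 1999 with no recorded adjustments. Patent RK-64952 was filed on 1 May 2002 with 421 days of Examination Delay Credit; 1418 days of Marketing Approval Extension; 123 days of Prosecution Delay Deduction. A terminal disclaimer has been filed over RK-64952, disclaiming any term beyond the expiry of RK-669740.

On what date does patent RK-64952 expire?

November 17, 2018

Natural term of RK-64952:
  Base: filing + 19 years → 1 May 2021.
  Examination Delay Credit: +421 days → 26 June 2022.
  Marketing Approval Extension: 1418 days claimed exceeds the 1017-day cap, so +1017 days → 8 April 2025.
  Prosecution Delay Deduction: −123 days → 6 December 2024.
Expiry of referenced patent RK-669740:
  Base: filing + 19 years → 17 November 2018.
Terminal disclaimer: RK-64952 expires on the earlier of 6 December 2024 and 17 November 2018.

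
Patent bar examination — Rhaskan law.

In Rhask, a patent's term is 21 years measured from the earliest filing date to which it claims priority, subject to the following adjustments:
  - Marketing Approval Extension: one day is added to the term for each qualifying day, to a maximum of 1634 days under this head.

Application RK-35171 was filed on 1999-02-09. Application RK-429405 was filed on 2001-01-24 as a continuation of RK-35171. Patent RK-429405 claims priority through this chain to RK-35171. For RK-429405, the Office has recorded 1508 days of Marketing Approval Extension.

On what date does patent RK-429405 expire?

2024-03-27

Earliest priority filing: 9 February 1999.
Base term: 9 February 1999 + 21 years → 9 February 2020.
Marketing Approval Extension: 1508 days (within the 1634-day cap) → +1508 days → 27 March 2024.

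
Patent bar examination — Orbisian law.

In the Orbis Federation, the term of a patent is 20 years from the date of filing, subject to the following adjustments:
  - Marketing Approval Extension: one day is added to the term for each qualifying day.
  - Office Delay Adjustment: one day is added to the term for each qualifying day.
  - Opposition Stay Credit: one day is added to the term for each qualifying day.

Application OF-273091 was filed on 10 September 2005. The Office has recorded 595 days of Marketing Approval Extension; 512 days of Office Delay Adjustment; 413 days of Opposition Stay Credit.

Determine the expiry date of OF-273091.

Base term: filing date + 20 years → 10 September 2025.
Marketing Approval Extension: +595 days → 28 April 2027.
Office Delay Adjustment: +512 days → 21 September 2028.
Opposition Stay Credit: +413 days → 8 November 2029.

November 8, 2029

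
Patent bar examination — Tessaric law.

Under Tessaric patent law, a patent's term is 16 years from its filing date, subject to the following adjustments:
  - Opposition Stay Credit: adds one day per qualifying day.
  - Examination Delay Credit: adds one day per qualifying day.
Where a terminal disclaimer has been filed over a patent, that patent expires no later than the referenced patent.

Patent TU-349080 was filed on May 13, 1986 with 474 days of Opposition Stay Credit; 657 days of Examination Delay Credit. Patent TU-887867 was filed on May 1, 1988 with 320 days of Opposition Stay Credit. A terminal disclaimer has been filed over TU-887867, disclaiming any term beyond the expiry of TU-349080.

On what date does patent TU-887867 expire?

March 17, 2005

Natural term of TU-887867:
  Base: filing + 16 years → 1 May 2004.
  Opposition Stay Credit: +320 days → 17 March 2005.
Expiry of referenced patent TU-349080:
  Base: filing + 16 years → 13 May 2002.
  Opposition Stay Credit: +474 days → 30 August 2003.
  Examination Delay Credit: +657 days → 17 June 2005.
Terminal disclaimer: TU-887867 expires on the earlier of 17 March 2005 and 17 June 2005.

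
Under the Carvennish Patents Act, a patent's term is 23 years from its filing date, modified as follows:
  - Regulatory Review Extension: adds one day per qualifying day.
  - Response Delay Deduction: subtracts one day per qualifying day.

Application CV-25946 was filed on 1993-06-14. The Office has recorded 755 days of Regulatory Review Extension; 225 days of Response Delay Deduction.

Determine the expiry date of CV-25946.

Base term: filing date + 23 years → 14 June 2016.
Regulatory Review Extension: +755 days → 9 July 2018.
Response Delay Deduction: −225 days → 26 November 2017.

November 26, 2017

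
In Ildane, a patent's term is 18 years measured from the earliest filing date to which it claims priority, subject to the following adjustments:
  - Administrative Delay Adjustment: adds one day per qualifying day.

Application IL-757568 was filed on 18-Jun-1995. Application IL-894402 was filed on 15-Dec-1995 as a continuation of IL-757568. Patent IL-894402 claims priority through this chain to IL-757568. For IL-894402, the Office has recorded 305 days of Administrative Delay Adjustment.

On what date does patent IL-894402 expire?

Earliest priority filing: 18 June 1995.
Base term: 18 June 1995 + 18 years → 18 June 2013.
Administrative Delay Adjustment: +305 days → 19 April 2014.

2014-04-19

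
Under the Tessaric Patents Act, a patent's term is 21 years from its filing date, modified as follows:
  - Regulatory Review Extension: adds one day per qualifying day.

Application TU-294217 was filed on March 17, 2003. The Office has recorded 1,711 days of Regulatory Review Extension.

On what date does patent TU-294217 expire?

November 22, 2028

Base term: filing date + 21 years → 17 March 2024.
Regulatory Review Extension: +1711 days → 22 November 2028.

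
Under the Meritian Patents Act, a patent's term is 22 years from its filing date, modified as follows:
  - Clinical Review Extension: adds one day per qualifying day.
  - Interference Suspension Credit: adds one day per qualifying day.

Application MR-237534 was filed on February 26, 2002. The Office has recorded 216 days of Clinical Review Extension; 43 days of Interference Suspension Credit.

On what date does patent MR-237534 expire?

Base term: filing date + 22 years → 26 February 2024.
Clinical Review Extension: +216 days → 29 September 2024.
Interference Suspension Credit: +43 days → 11 November 2024.

November 11, 2024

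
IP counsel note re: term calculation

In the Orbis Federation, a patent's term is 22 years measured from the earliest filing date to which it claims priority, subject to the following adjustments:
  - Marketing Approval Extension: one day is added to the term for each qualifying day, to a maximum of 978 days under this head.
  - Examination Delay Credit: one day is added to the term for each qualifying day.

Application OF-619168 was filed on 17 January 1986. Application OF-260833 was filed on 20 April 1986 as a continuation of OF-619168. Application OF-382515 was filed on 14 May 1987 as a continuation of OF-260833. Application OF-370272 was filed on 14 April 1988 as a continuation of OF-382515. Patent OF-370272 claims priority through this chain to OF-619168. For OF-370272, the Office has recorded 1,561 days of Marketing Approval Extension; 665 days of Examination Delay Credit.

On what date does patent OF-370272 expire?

Earliest priority filing: 17 January 1986.
Base term: 17 January 1986 + 22 years → 17 January 2008.
Marketing Approval Extension: 1561 days claimed exceeds the 978-day cap, so +978 days → 21 September 2010.
Examination Delay Credit: +665 days → 17 July 2012.

July 17, 2012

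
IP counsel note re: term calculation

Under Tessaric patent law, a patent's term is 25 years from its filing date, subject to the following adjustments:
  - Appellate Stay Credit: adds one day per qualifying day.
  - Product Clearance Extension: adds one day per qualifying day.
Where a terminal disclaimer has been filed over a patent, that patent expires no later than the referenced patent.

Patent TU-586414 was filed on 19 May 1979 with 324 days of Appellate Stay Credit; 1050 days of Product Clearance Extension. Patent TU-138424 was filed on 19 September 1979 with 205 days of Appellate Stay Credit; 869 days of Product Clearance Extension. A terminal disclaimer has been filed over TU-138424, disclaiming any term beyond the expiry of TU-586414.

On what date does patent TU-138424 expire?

2007-08-29

Natural term of TU-138424:
  Base: filing + 25 years → 19 September 2004.
  Appellate Stay Credit: +205 days → 12 April 2005.
  Product Clearance Extension: +869 days → 29 August 2007.
Expiry of referenced patent TU-586414:
  Base: filing + 25 years → 19 May 2004.
  Appellate Stay Credit: +324 days → 8 April 2005.
  Product Clearance Extension: +1050 days → 22 February 2008.
Terminal disclaimer: TU-138424 expires on the earlier of 29 August 2007 and 22 February 2008.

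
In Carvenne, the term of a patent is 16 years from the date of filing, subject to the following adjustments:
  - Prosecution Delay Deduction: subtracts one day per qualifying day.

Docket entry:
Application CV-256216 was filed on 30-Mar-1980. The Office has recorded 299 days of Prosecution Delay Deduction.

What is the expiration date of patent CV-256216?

Base term: filing date + 16 years → 30 March 1996.
Prosecution Delay Deduction: −299 days → 5 June 1995.

1995-06-05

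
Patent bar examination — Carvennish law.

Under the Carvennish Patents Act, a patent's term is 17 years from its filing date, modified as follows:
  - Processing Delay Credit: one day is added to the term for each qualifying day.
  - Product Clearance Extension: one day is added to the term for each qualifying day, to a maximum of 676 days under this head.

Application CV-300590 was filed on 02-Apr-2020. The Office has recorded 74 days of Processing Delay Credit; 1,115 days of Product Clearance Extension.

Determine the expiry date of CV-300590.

Base term: filing date + 17 years → 2 April 2037.
Processing Delay Credit: +74 days → 15 June 2037.
Product Clearance Extension: 1115 days claimed exceeds the 676-day cap, so +676 days → 22 April 2039.

2039-04-22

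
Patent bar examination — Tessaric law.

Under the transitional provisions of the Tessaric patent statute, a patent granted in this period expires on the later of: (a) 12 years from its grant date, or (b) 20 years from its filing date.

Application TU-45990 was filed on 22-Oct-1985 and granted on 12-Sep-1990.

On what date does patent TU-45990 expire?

(a) grant + 12 years → 12 September 2002.
(b) filing + 20 years → 22 October 2005.
Later of the two: 22 October 2005.

October 22, 2005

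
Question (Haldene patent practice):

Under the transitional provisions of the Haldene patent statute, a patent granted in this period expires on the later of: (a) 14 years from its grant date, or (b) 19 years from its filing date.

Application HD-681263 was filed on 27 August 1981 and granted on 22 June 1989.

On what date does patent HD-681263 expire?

2003-06-22

(a) grant + 14 years → 22 June 2003.
(b) filing + 19 years → 27 August 2000.
Later of the two: 22 June 2003.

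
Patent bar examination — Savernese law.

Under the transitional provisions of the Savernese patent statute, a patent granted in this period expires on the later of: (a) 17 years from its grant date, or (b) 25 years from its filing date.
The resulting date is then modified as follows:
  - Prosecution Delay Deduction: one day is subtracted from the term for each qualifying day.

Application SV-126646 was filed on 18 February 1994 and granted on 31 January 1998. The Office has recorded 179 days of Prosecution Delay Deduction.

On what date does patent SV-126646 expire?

(a) grant + 17 years → 31 January 2015.
(b) filing + 25 years → 18 February 2019.
Later of the two: 18 February 2019.
Prosecution Delay Deduction: −179 days → 23 August 2018.

2018-08-23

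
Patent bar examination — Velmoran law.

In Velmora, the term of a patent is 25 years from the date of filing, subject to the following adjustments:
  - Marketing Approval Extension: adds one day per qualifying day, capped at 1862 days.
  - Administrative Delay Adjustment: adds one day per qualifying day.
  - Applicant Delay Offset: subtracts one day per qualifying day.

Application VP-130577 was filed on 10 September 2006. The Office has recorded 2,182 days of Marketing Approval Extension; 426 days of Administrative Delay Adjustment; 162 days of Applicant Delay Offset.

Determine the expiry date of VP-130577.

Base term: filing date + 25 years → 10 September 2031.
Marketing Approval Extension: 2182 days claimed exceeds the 1862-day cap, so +1862 days → 15 October 2036.
Administrative Delay Adjustment: +426 days → 15 December 2037.
Applicant Delay Offset: −162 days → 6 July 2037.

2037-07-06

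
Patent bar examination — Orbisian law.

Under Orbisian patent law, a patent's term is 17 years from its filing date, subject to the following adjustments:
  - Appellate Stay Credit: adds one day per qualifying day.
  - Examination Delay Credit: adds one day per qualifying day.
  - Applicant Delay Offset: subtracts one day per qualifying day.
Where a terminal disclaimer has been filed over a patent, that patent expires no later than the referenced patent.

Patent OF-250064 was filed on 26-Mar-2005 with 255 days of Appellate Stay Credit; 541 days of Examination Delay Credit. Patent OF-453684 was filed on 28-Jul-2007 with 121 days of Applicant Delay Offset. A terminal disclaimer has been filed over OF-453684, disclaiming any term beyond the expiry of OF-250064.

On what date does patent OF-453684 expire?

Natural term of OF-453684:
  Base: filing + 17 years → 28 July 2024.
  Applicant Delay Offset: −121 days → 29 March 2024.
Expiry of referenced patent OF-250064:
  Base: filing + 17 years → 26 March 2022.
  Appellate Stay Credit: +255 days → 6 December 2022.
  Examination Delay Credit: +541 days → 30 May 2024.
Terminal disclaimer: OF-453684 expires on the earlier of 29 March 2024 and 30 May 2024.

March 29, 2024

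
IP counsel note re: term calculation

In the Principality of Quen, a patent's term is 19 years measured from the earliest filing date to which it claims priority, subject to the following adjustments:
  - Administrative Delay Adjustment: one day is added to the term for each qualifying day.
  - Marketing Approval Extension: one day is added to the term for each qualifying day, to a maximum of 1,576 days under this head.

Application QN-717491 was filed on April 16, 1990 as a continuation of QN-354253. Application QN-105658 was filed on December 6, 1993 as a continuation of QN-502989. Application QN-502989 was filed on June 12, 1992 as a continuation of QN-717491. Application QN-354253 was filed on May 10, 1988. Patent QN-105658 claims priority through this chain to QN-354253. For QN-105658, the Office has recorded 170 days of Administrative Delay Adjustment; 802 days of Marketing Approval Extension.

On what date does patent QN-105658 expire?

Earliest priority filing: 10 May 1988.
Base term: 10 May 1988 + 19 years → 10 May 2007.
Administrative Delay Adjustment: +170 days → 27 October 2007.
Marketing Approval Extension: 802 days (within the 1576-day cap) → +802 days → 6 January 2010.

January 6, 2010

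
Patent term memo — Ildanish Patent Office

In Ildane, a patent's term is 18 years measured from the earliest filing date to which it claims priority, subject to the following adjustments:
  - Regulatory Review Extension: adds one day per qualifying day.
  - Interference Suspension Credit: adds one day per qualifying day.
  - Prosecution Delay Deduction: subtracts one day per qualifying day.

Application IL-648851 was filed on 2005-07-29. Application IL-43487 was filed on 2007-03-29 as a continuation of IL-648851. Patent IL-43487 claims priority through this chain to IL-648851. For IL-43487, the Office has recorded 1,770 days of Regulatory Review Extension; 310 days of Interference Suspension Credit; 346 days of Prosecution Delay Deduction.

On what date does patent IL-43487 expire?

2028-04-27

Earliest priority filing: 29 July 2005.
Base term: 29 July 2005 + 18 years → 29 July 2023.
Regulatory Review Extension: +1770 days → 2 June 2028.
Interference Suspension Credit: +310 days → 8 April 2029.
Prosecution Delay Deduction: −346 days → 27 April 2028.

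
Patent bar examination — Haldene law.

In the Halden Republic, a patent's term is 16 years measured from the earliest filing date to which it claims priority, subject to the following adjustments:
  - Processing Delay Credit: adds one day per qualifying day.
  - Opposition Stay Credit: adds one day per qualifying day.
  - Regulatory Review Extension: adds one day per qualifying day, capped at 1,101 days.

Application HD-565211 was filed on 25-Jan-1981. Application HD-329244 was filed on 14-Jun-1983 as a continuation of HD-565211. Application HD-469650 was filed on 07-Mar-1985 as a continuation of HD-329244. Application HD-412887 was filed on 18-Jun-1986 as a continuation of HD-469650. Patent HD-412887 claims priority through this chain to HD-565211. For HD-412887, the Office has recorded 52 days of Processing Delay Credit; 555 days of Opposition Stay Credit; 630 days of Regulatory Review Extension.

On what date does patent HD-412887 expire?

Earliest priority filing: 25 January 1981.
Base term: 25 January 1981 + 16 years → 25 January 1997.
Processing Delay Credit: +52 days → 18 March 1997.
Opposition Stay Credit: +555 days → 24 September 1998.
Regulatory Review Extension: 630 days (within the 1101-day cap) → +630 days → 15 June 2000.

2000-06-15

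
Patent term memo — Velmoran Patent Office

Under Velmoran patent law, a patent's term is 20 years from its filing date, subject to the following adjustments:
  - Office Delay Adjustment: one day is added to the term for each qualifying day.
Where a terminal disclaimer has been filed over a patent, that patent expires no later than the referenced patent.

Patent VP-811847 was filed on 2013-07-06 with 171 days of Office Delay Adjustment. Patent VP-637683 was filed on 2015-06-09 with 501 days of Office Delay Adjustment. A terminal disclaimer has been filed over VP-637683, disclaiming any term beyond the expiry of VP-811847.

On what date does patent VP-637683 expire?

2033-12-24

Natural term of VP-637683:
  Base: filing + 20 years → 9 June 2035.
  Office Delay Adjustment: +501 days → 22 October 2036.
Expiry of referenced patent VP-811847:
  Base: filing + 20 years → 6 July 2033.
  Office Delay Adjustment: +171 days → 24 December 2033.
Terminal disclaimer: VP-637683 expires on the earlier of 22 October 2036 and 24 December 2033.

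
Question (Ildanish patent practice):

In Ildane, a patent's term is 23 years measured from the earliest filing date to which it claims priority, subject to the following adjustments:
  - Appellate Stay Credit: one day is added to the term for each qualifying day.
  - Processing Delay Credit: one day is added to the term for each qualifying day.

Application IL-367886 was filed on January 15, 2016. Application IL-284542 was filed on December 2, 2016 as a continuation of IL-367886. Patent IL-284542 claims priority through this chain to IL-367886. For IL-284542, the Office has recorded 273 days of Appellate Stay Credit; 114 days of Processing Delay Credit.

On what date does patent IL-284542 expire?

2040-02-06

Earliest priority filing: 15 January 2016.
Base term: 15 January 2016 + 23 years → 15 January 2039.
Appellate Stay Credit: +273 days → 15 October 2039.
Processing Delay Credit: +114 days → 6 February 2040.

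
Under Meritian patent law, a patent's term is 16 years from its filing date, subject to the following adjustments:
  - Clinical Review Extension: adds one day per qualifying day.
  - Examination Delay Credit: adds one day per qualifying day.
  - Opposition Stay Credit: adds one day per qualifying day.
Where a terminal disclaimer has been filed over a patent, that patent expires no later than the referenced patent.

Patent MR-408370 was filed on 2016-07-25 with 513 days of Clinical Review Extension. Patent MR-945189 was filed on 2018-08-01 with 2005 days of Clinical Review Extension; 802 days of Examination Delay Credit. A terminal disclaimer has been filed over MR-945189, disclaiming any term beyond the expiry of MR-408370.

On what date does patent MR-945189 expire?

Natural term of MR-945189:
  Base: filing + 16 years → 1 August 2034.
  Clinical Review Extension: +2005 days → 27 January 2040.
  Examination Delay Credit: +802 days → 8 April 2042.
Expiry of referenced patent MR-408370:
  Base: filing + 16 years → 25 July 2032.
  Clinical Review Extension: +513 days → 20 December 2033.
Terminal disclaimer: MR-945189 expires on the earlier of 8 April 2042 and 20 December 2033.

December 20, 2033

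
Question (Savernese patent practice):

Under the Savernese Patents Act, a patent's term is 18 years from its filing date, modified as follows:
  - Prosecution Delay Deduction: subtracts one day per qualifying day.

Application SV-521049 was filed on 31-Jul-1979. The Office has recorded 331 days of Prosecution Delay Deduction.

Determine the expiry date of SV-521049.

Base term: filing date + 18 years → 31 July 1997.
Prosecution Delay Deduction: −331 days → 3 September 1996.

September 3, 1996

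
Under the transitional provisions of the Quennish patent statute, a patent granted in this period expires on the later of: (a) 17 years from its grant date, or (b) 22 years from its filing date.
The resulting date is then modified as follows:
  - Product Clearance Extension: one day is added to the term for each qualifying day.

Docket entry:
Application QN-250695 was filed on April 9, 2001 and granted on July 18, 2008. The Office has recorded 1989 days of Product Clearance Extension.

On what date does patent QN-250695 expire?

(a) grant + 17 years → 18 July 2025.
(b) filing + 22 years → 9 April 2023.
Later of the two: 18 July 2025.
Product Clearance Extension: +1989 days → 28 December 2030.

2030-12-28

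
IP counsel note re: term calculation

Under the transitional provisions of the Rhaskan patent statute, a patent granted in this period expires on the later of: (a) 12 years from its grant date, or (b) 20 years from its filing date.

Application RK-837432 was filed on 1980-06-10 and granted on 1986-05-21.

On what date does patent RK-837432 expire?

2000-06-10

(a) grant + 12 years → 21 May 1998.
(b) filing + 20 years → 10 June 2000.
Later of the two: 10 June 2000.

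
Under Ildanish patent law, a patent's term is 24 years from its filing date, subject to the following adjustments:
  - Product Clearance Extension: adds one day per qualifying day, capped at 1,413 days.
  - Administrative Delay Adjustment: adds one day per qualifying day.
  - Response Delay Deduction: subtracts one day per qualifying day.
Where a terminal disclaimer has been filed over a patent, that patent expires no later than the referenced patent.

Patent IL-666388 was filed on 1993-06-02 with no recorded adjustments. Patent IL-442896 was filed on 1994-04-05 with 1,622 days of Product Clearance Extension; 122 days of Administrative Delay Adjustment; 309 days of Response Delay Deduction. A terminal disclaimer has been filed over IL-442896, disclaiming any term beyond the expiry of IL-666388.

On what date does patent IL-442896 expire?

2017-06-02

Natural term of IL-442896:
  Base: filing + 24 years → 5 April 2018.
  Product Clearance Extension: 1622 days claimed exceeds the 1413-day cap, so +1413 days → 16 February 2022.
  Administrative Delay Adjustment: +122 days → 18 June 2022.
  Response Delay Deduction: −309 days → 13 August 2021.
Expiry of referenced patent IL-666388:
  Base: filing + 24 years → 2 June 2017.
Terminal disclaimer: IL-442896 expires on the earlier of 13 August 2021 and 2 June 2017.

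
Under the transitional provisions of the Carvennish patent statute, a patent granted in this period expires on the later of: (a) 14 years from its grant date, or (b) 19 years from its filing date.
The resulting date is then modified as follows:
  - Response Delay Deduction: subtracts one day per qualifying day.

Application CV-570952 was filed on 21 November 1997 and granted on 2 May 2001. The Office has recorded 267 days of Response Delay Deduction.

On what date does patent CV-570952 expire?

(a) grant + 14 years → 2 May 2015.
(b) filing + 19 years → 21 November 2016.
Later of the two: 21 November 2016.
Response Delay Deduction: −267 days → 28 February 2016.

February 28, 2016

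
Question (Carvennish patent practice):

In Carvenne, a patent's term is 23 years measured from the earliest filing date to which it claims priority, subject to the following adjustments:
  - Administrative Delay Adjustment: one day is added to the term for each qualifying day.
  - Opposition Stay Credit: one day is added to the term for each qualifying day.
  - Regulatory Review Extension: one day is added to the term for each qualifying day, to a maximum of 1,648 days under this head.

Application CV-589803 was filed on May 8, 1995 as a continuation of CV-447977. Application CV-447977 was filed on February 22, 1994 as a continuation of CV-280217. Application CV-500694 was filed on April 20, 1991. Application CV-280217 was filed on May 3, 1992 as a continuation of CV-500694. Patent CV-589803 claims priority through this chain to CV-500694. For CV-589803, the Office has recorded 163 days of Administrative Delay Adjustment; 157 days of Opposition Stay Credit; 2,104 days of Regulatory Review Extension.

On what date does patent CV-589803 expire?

Earliest priority filing: 20 April 1991.
Base term: 20 April 1991 + 23 years → 20 April 2014.
Administrative Delay Adjustment: +163 days → 30 September 2014.
Opposition Stay Credit: +157 days → 6 March 2015.
Regulatory Review Extension: 2104 days claimed exceeds the 1648-day cap, so +1648 days → 9 September 2019.

September 9, 2019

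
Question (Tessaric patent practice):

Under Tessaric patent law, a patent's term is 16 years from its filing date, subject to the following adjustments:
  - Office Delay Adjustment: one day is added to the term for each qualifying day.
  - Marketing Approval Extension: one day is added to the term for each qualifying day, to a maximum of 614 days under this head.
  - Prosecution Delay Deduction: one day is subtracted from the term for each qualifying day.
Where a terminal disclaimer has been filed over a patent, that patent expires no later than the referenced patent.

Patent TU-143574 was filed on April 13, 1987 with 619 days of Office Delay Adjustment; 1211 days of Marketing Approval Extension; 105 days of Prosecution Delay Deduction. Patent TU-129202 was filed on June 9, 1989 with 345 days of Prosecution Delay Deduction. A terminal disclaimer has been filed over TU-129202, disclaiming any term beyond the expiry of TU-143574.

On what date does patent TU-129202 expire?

2004-06-29

Natural term of TU-129202:
  Base: filing + 16 years → 9 June 2005.
  Prosecution Delay Deduction: −345 days → 29 June 2004.
Expiry of referenced patent TU-143574:
  Base: filing + 16 years → 13 April 2003.
  Office Delay Adjustment: +619 days → 22 December 2004.
  Marketing Approval Extension: 1211 days claimed exceeds the 614-day cap, so +614 days → 28 August 2006.
  Prosecution Delay Deduction: −105 days → 15 May 2006.
Terminal disclaimer: TU-129202 expires on the earlier of 29 June 2004 and 15 May 2006.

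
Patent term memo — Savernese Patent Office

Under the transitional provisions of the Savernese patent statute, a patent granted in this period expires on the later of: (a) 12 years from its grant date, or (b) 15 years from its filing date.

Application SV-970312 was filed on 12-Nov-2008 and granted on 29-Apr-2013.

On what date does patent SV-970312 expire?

(a) grant + 12 years → 29 April 2025.
(b) filing + 15 years → 12 November 2023.
Later of the two: 29 April 2025.

2025-04-29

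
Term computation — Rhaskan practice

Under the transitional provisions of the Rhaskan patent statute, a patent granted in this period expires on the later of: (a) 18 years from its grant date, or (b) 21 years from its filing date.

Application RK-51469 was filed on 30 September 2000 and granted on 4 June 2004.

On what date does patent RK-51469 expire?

(a) grant + 18 years → 4 June 2022.
(b) filing + 21 years → 30 September 2021.
Later of the two: 4 June 2022.

June 4, 2022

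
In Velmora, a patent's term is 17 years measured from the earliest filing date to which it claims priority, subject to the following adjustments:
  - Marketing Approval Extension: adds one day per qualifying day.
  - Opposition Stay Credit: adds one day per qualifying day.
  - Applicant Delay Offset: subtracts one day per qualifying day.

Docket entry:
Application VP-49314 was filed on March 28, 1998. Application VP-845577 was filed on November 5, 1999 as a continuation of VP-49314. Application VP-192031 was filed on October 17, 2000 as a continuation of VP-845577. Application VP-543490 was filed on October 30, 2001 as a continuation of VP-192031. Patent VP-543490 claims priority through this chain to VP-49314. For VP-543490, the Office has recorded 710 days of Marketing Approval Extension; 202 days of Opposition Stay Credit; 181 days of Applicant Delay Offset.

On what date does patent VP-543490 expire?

Earliest priority filing: 28 March 1998.
Base term: 28 March 1998 + 17 years → 28 March 2015.
Marketing Approval Extension: +710 days → 7 March 2017.
Opposition Stay Credit: +202 days → 25 September 2017.
Applicant Delay Offset: −181 days → 28 March 2017.

2017-03-28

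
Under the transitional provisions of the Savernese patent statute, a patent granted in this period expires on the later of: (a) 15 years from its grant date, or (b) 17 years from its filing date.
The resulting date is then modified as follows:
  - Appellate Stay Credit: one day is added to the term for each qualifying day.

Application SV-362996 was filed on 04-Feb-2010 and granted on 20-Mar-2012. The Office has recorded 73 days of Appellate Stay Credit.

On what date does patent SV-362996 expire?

(a) grant + 15 years → 20 March 2027.
(b) filing + 17 years → 4 February 2027.
Later of the two: 20 March 2027.
Appellate Stay Credit: +73 days → 1 June 2027.

June 1, 2027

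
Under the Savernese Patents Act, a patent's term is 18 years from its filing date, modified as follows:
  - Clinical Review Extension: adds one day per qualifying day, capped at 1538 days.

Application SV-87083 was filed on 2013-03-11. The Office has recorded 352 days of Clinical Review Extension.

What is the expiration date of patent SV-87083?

February 26, 2032

Base term: filing date + 18 years → 11 March 2031.
Clinical Review Extension: 352 days (within the 1538-day cap) → +352 days → 26 February 2032.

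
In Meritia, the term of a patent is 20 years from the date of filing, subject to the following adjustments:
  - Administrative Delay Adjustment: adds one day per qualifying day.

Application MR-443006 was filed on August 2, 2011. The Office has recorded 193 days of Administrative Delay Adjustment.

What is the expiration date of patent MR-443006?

2032-02-11

Base term: filing date + 20 years → 2 August 2031.
Administrative Delay Adjustment: +193 days → 11 February 2032.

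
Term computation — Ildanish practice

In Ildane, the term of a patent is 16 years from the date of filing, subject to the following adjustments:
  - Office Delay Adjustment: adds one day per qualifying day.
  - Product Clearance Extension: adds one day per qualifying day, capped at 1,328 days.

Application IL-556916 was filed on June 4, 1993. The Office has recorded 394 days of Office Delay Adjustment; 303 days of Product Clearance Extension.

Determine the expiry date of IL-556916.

May 2, 2011

Base term: filing date + 16 years → 4 June 2009.
Office Delay Adjustment: +394 days → 3 July 2010.
Product Clearance Extension: 303 days (within the 1328-day cap) → +303 days → 2 May 2011.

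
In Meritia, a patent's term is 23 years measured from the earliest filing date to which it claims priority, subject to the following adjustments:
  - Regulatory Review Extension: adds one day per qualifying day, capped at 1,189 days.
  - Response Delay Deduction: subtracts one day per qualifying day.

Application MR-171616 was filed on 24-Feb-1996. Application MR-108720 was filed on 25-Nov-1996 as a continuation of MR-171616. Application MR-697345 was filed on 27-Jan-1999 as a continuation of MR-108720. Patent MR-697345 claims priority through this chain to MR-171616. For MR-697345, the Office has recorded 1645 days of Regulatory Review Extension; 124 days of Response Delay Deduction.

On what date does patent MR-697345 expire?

Earliest priority filing: 24 February 1996.
Base term: 24 February 1996 + 23 years → 24 February 2019.
Regulatory Review Extension: 1645 days claimed exceeds the 1189-day cap, so +1189 days → 28 May 2022.
Response Delay Deduction: −124 days → 24 January 2022.

January 24, 2022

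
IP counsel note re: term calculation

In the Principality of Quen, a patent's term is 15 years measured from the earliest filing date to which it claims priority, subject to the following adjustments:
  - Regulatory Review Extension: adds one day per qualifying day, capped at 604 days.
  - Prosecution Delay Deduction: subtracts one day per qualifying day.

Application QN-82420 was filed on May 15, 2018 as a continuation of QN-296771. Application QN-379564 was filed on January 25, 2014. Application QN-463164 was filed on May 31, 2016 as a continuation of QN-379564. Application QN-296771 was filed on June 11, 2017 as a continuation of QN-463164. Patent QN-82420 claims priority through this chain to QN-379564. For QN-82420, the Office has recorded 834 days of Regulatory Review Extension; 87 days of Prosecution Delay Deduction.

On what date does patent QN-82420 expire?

Earliest priority filing: 25 January 2014.
Base term: 25 January 2014 + 15 years → 25 January 2029.
Regulatory Review Extension: 834 days claimed exceeds the 604-day cap, so +604 days → 21 September 2030.
Prosecution Delay Deduction: −87 days → 26 June 2030.

June 26, 2030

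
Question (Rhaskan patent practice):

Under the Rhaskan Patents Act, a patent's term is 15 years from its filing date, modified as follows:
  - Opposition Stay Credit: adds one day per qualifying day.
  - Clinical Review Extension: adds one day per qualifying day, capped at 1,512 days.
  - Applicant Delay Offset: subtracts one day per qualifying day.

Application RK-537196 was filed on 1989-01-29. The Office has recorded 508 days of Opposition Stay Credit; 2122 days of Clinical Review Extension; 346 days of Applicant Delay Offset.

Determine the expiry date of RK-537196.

August 29, 2008

Base term: filing date + 15 years → 29 January 2004.
Opposition Stay Credit: +508 days → 20 June 2005.
Clinical Review Extension: 2122 days claimed exceeds the 1512-day cap, so +1512 days → 10 August 2009.
Applicant Delay Offset: −346 days → 29 August 2008.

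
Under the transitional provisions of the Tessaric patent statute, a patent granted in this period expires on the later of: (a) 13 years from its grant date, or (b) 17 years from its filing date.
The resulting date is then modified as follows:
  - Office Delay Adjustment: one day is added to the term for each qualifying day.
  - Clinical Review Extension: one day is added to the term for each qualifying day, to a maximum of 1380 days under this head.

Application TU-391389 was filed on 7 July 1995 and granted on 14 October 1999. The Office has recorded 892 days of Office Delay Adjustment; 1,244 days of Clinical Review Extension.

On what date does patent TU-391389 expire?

(a) grant + 13 years → 14 October 2012.
(b) filing + 17 years → 7 July 2012.
Later of the two: 14 October 2012.
Office Delay Adjustment: +892 days → 25 March 2015.
Clinical Review Extension: 1244 days (within the 1380-day cap) → +1244 days → 20 August 2018.

2018-08-20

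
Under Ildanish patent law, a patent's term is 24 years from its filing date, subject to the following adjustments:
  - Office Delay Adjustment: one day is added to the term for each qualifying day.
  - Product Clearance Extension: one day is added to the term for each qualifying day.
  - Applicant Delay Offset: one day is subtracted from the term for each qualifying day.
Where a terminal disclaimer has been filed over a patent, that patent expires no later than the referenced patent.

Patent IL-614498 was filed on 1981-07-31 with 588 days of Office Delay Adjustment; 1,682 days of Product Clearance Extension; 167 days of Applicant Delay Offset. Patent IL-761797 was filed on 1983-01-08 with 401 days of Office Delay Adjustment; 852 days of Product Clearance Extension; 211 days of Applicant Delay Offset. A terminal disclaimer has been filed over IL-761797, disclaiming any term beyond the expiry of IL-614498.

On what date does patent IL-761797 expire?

Natural term of IL-761797:
  Base: filing + 24 years → 8 January 2007.
  Office Delay Adjustment: +401 days → 13 February 2008.
  Product Clearance Extension: +852 days → 14 June 2010.
  Applicant Delay Offset: −211 days → 15 November 2009.
Expiry of referenced patent IL-614498:
  Base: filing + 24 years → 31 July 2005.
  Office Delay Adjustment: +588 days → 11 March 2007.
  Product Clearance Extension: +1682 days → 18 October 2011.
  Applicant Delay Offset: −167 days → 4 May 2011.
Terminal disclaimer: IL-761797 expires on the earlier of 15 November 2009 and 4 May 2011.

November 15, 2009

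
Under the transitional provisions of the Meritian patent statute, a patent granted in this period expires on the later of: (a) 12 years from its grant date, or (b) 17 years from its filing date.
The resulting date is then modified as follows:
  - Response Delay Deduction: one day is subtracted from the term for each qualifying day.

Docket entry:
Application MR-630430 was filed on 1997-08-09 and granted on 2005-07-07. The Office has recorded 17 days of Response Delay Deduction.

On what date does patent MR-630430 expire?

2017-06-20

(a) grant + 12 years → 7 July 2017.
(b) filing + 17 years → 9 August 2014.
Later of the two: 7 July 2017.
Response Delay Deduction: −17 days → 20 June 2017.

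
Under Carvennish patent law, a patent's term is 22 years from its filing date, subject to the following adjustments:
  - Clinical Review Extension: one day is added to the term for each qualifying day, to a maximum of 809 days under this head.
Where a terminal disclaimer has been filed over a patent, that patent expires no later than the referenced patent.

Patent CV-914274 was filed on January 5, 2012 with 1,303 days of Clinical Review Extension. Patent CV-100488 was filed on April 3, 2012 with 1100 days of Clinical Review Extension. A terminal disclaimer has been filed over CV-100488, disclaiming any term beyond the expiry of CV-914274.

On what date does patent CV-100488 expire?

Natural term of CV-100488:
  Base: filing + 22 years → 3 April 2034.
  Clinical Review Extension: 1100 days claimed exceeds the 809-day cap, so +809 days → 20 June 2036.
Expiry of referenced patent CV-914274:
  Base: filing + 22 years → 5 January 2034.
  Clinical Review Extension: 1303 days claimed exceeds the 809-day cap, so +809 days → 24 March 2036.
Terminal disclaimer: CV-100488 expires on the earlier of 20 June 2036 and 24 March 2036.

2036-03-24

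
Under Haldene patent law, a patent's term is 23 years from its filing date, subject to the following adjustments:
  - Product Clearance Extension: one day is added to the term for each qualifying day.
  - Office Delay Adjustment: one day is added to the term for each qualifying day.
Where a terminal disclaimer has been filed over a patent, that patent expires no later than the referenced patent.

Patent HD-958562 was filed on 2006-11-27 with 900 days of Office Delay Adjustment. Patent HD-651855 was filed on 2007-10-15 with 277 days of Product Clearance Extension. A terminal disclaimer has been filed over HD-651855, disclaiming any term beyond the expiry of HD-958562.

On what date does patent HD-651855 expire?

Natural term of HD-651855:
  Base: filing + 23 years → 15 October 2030.
  Product Clearance Extension: +277 days → 19 July 2031.
Expiry of referenced patent HD-958562:
  Base: filing + 23 years → 27 November 2029.
  Office Delay Adjustment: +900 days → 15 May 2032.
Terminal disclaimer: HD-651855 expires on the earlier of 19 July 2031 and 15 May 2032.

July 19, 2031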